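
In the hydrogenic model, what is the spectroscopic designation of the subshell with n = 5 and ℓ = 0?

ℓ = 0 corresponds to the letter 's', so the subshell is 5s.

5s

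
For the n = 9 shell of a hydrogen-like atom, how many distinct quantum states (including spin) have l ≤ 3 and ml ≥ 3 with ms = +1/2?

With n = 9 the allowed l are 0, 1, …, 8.
The (l, ml) pairs meeting l ≤ 3 and ml ≥ 3 give: l=3 → 1.
Orbitals: 1. With ms fixed to a single value there is one state per orbital, giving 1 state.

1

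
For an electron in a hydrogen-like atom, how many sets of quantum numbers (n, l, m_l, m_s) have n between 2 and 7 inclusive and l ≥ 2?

230

For each n in the range, tally the orbitals obeying l ≥ 2:
n=3 → 5; n=4 → 12; n=5 → 21; n=6 → 32; n=7 → 45.
Orbitals: 5 + 12 + 21 + 32 + 45 = 115. Including both spin states (m_s = ±1/2) gives 2 × 115 = 230 states.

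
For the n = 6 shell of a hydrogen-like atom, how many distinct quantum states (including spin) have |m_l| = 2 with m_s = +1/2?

8

The n = 6 shell has l = 0 through 5; check each.
The (l, m_l) pairs meeting |m_l| = 2 give: l=2 → 2; l=3 → 2; l=4 → 2; l=5 → 2.
Orbitals: 2 + 2 + 2 + 2 = 8. With m_s fixed to a single value there is one state per orbital, giving 8 states.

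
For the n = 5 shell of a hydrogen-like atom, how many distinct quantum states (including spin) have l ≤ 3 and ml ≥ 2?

6

Go through l = 0, …, 4 (the values permitted for n = 5).
Contributions: l=2 → 1; l=3 → 2.
Orbitals: 1 + 2 = 3. Each orbital carries two spin states, so 3 × 2 = 6 states.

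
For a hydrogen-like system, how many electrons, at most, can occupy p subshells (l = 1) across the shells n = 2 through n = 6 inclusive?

30

A p subshell (l = 1) exists for every n ≥ 2, so shells n = 2, 3, 4, 5, 6 each contribute one — 5 subshells.
Since each p subshell holds 2(2·1+1) = 6 electrons, the total is 5 × 6 = 30.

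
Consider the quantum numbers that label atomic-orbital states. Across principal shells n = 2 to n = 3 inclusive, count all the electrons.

Shell n has n² orbitals: 2²=4 + 3²=9 = 13 orbitals.
Two spin states per orbital: 2 × 13 = 26 electrons.

26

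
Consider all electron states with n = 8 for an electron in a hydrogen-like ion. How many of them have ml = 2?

With n = 8 the allowed l are 0, 1, …, 7.
Per l-value: l=2 → 1; l=3 → 1; l=4 → 1; l=5 → 1; l=6 → 1; l=7 → 1.
Orbitals: 1 + 1 + 1 + 1 + 1 + 1 = 6. Each orbital carries two spin states, so 6 × 2 = 12 states.

12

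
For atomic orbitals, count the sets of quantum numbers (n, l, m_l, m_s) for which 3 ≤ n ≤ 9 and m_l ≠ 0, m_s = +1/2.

238

Per-shell orbital counts meeting the constraint:
n=3 → 6; n=4 → 12; n=5 → 20; n=6 → 30; n=7 → 42; n=8 → 56; n=9 → 72.
Orbitals: 6 + 12 + 20 + 30 + 42 + 56 + 72 = 238. With m_s fixed to +1/2 there is one state per orbital, so 238 states.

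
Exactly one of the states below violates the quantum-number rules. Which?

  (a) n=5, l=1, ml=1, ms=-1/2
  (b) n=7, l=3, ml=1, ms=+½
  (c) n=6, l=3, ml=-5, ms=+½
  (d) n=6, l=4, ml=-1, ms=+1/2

(c) has |ml| = 5 > l = 3, violating −l ≤ ml ≤ l.
The remaining sets (a), (b), (d) satisfy all four rules.

(c)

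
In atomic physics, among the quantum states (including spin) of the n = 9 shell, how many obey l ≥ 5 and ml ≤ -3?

For n = 9, l ranges over 0 … 8.
Per l-value: l=5 → 3; l=6 → 4; l=7 → 5; l=8 → 6.
Orbitals: 3 + 4 + 5 + 6 = 18. Each orbital carries two spin states, so 18 × 2 = 36 states.

36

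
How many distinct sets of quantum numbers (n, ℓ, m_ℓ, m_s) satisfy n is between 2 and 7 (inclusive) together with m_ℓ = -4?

12

Treat each shell separately and count matching orbitals:
n=5 → 1; n=6 → 2; n=7 → 3.
Orbitals: 1 + 2 + 3 = 6. Including both spin states (m_s = ±1/2) gives 2 × 6 = 12 states.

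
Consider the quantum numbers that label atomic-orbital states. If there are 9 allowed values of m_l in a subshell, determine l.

m_l ranges over 2l+1 integers, so 2l+1 = 9 ⇒ l = 4.

l = 4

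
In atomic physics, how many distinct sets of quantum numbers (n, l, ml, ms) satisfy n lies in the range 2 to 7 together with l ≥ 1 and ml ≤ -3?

Work shell by shell — for each n, count the (l, ml) pairs that satisfy l ≥ 1 and ml ≤ -3:
n=4 → 1; n=5 → 3; n=6 → 6; n=7 → 10.
Orbitals: 1 + 3 + 6 + 10 = 20. Including both spin states (ms = ±1/2) gives 2 × 20 = 40 states.

40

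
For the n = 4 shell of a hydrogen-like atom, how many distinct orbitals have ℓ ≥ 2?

12

Per ℓ-value: ℓ=2 → 5; ℓ=3 → 7.
Total orbitals: 5 + 7 = 12.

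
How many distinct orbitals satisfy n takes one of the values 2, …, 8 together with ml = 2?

21

For each n in the range, tally the orbitals obeying ml = 2:
n=3 → 1; n=4 → 2; n=5 → 3; n=6 → 4; n=7 → 5; n=8 → 6.
Total orbitals: 1 + 2 + 3 + 4 + 5 + 6 = 21.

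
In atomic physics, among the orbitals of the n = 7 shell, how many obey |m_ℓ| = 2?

With n = 7 the allowed ℓ are 0, 1, …, 6.
Orbitals with |m_ℓ| = 2, by ℓ: ℓ=2 → 2; ℓ=3 → 2; ℓ=4 → 2; ℓ=5 → 2; ℓ=6 → 2.
Total orbitals: 2 + 2 + 2 + 2 + 2 = 10.

10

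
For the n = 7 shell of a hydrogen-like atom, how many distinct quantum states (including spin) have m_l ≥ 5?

Go through l = 0, …, 6 (the values permitted for n = 7).
Orbitals with m_l ≥ 5, by l: l=5 → 1; l=6 → 2.
Orbitals: 1 + 2 = 3. Each orbital carries two spin states, so 3 × 2 = 6 states.

6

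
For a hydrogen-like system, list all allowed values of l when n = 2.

l is an integer with 0 ≤ l ≤ n−1, so for n = 2: l = 0, 1.

0, 1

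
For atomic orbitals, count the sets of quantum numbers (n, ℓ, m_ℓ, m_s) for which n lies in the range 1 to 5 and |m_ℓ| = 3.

For each n in the range, tally the orbitals obeying |m_ℓ| = 3:
n=4 → 2; n=5 → 4.
Orbitals: 2 + 4 = 6. Including both spin states (m_s = ±1/2) gives 2 × 6 = 12 states.

12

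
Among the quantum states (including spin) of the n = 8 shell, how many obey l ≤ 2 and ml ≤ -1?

Orbitals with l ≤ 2 and ml ≤ -1, by l: l=1 → 1; l=2 → 2.
Orbitals: 1 + 2 = 3. Each orbital carries two spin states, so 3 × 2 = 6 states.

6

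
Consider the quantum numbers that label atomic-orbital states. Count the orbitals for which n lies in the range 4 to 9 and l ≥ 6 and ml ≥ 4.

Go shell by shell, enumerating (l, ml) with l ≥ 6 and ml ≥ 4:
n=7 → 3; n=8 → 7; n=9 → 12.
Total orbitals: 3 + 7 + 12 = 22.

22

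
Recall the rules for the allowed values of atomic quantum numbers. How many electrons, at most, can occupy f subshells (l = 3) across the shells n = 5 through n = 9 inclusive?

An f subshell (l = 3) exists for every n ≥ 4, so shells n = 5, 6, 7, 8, 9 each contribute one — 5 subshells.
Since each f subshell holds 2(2·3+1) = 14 electrons, the total is 5 × 14 = 70.

70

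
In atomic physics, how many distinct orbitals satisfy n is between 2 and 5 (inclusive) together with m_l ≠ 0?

For each n in the range, tally the orbitals obeying m_l ≠ 0:
n=2 → 2; n=3 → 6; n=4 → 12; n=5 → 20.
Total orbitals: 2 + 6 + 12 + 20 = 40.

40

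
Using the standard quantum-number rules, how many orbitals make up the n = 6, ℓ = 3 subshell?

A subshell has 2ℓ+1 orbitals; with ℓ = 3, that's 7.

7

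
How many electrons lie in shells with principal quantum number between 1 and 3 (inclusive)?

Shell n has n² orbitals: 1²=1 + 2²=4 + 3²=9 = 14 orbitals.
Two spin states per orbital: 2 × 14 = 28 electrons.

28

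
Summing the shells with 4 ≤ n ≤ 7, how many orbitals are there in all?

Shell n has n² orbitals: 4²=16 + 5²=25 + 6²=36 + 7²=49 = 126 orbitals.

126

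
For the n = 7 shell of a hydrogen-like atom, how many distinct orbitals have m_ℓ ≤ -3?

With n = 7 the allowed ℓ are 0, 1, …, 6.
Orbitals with m_ℓ ≤ -3, by ℓ: ℓ=3 → 1; ℓ=4 → 2; ℓ=5 → 3; ℓ=6 → 4.
Total orbitals: 1 + 2 + 3 + 4 = 10.

10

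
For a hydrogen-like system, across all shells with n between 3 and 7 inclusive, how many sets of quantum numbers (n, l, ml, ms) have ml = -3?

20

For each n in the range, tally the orbitals obeying ml = -3:
n=4 → 1; n=5 → 2; n=6 → 3; n=7 → 4.
Orbitals: 1 + 2 + 3 + 4 = 10. Including both spin states (ms = ±1/2) gives 2 × 10 = 20 states.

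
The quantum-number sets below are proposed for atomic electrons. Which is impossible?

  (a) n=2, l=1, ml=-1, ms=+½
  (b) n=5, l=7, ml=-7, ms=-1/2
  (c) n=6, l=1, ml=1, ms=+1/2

(b)

(b) has l = 7 ≥ n = 5, violating 0 ≤ l ≤ n−1.
The remaining sets (a), (c) satisfy all four rules.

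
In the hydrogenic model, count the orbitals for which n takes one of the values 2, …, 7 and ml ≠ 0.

112

Go shell by shell, enumerating (l, ml) with ml ≠ 0:
n=2 → 2; n=3 → 6; n=4 → 12; n=5 → 20; n=6 → 30; n=7 → 42.
Total orbitals: 2 + 6 + 12 + 20 + 30 + 42 = 112.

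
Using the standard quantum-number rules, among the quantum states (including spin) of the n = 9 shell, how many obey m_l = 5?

8

The n = 9 shell has l = 0 through 8; check each.
The (l, m_l) pairs meeting m_l = 5 give: l=5 → 1; l=6 → 1; l=7 → 1; l=8 → 1.
Orbitals: 1 + 1 + 1 + 1 = 4. Each orbital carries two spin states, so 4 × 2 = 8 states.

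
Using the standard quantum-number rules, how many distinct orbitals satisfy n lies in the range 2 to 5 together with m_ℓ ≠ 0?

40

Per-shell orbital counts meeting the constraint:
n=2 → 2; n=3 → 6; n=4 → 12; n=5 → 20.
Total orbitals: 2 + 6 + 12 + 20 = 40.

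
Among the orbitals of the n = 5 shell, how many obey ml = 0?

With n = 5 the allowed l are 0, 1, …, 4.
Orbitals with ml = 0, by l: l=0 → 1; l=1 → 1; l=2 → 1; l=3 → 1; l=4 → 1.
Total orbitals: 1 + 1 + 1 + 1 + 1 = 5.

5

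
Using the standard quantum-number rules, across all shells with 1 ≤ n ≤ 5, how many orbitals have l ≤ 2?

For each n in the range, tally the orbitals obeying l ≤ 2:
n=1 → 1; n=2 → 4; n=3 → 9; n=4 → 9; n=5 → 9.
Total orbitals: 1 + 4 + 9 + 9 + 9 = 32.

32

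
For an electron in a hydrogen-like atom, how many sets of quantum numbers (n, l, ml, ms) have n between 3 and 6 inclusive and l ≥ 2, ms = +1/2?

70

Work shell by shell — for each n, count the (l, ml) pairs that satisfy l ≥ 2:
n=3 → 5; n=4 → 12; n=5 → 21; n=6 → 32.
Orbitals: 5 + 12 + 21 + 32 = 70. With ms fixed to +1/2 there is one state per orbital, so 70 states.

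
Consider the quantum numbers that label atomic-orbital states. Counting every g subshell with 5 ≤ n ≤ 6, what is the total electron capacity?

36

A g subshell (l = 4) exists for every n ≥ 5, so shells n = 5, 6 each contribute one — 2 subshells.
Since each g subshell holds 2(2·4+1) = 18 electrons, the total is 2 × 18 = 36.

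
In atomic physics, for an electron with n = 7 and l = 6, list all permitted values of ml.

-6, -5, -4, -3, -2, -1, 0, 1, 2, 3, 4, 5, 6

ml takes every integer from −l to +l. With l = 6 that gives the 13 values -6, -5, -4, -3, -2, -1, 0, 1, 2, 3, 4, 5, 6.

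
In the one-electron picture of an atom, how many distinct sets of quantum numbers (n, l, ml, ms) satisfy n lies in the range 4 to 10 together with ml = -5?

30

Count contributing orbitals for each principal shell:
n=6 → 1; n=7 → 2; n=8 → 3; n=9 → 4; n=10 → 5.
Orbitals: 1 + 2 + 3 + 4 + 5 = 15. Including both spin states (ms = ±1/2) gives 2 × 15 = 30 states.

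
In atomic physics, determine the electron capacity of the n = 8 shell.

A shell holds 2n² electrons: 2 × 8² = 2 × 64 = 128.

128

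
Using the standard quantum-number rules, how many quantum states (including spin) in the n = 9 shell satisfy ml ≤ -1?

72

With n = 9 the allowed l are 0, 1, …, 8.
Per l-value: l=1 → 1; l=2 → 2; l=3 → 3; l=4 → 4; l=5 → 5; l=6 → 6; l=7 → 7; l=8 → 8.
Orbitals: 1 + 2 + 3 + 4 + 5 + 6 + 7 + 8 = 36. Each orbital carries two spin states, so 36 × 2 = 72 states.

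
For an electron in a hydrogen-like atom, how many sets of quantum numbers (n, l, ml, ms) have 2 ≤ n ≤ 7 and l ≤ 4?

208

Go shell by shell, enumerating (l, ml) with l ≤ 4:
n=2 → 4; n=3 → 9; n=4 → 16; n=5 → 25; n=6 → 25; n=7 → 25.
Orbitals: 4 + 9 + 16 + 25 + 25 + 25 = 104. Including both spin states (ms = ±1/2) gives 2 × 104 = 208 states.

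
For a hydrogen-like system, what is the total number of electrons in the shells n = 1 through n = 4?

Shell n has n² orbitals: 1²=1 + 2²=4 + 3²=9 + 4²=16 = 30 orbitals.
Two spin states per orbital: 2 × 30 = 60 electrons.

60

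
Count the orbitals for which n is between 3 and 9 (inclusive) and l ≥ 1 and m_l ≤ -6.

10

Count contributing orbitals for each principal shell:
n=7 → 1; n=8 → 3; n=9 → 6.
Total orbitals: 1 + 3 + 6 = 10.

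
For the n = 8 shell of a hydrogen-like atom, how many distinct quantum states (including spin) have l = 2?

The (l, m_l) pairs meeting l = 2 give: l=2 → 5.
Orbitals: 5. Each orbital carries two spin states, so 5 × 2 = 10 states.

10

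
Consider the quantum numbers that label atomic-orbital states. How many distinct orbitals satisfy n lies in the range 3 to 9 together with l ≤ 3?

105

Count contributing orbitals for each principal shell:
n=3 → 9; n=4 → 16; n=5 → 16; n=6 → 16; n=7 → 16; n=8 → 16; n=9 → 16.
Total orbitals: 9 + 16 + 16 + 16 + 16 + 16 + 16 = 105.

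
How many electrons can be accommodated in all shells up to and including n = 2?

Total orbitals = 1² + 2² = 5. Doubling for spin gives 10 electrons.

10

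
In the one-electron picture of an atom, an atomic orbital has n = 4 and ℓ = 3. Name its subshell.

4f

ℓ = 3 corresponds to the letter 'f', so the subshell is 4f.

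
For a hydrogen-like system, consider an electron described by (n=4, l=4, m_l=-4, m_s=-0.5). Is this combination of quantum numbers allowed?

The orbital quantum number must satisfy 0 ≤ l ≤ n−1. With n = 4 the allowed l values are 0, 1, 2, 3, so l = 4 is out of range.

Not allowed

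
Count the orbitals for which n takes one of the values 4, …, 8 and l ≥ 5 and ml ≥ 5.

Count contributing orbitals for each principal shell:
n=6 → 1; n=7 → 3; n=8 → 6.
Total orbitals: 1 + 3 + 6 = 10.

10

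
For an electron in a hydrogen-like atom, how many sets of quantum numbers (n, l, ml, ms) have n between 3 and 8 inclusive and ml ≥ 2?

Per-shell orbital counts meeting the constraint:
n=3 → 1; n=4 → 3; n=5 → 6; n=6 → 10; n=7 → 15; n=8 → 21.
Orbitals: 1 + 3 + 6 + 10 + 15 + 21 = 56. Including both spin states (ms = ±1/2) gives 2 × 56 = 112 states.

112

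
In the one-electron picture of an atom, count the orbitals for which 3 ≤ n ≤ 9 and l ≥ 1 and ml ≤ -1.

119

Work shell by shell — for each n, count the (l, ml) pairs that satisfy l ≥ 1 and ml ≤ -1:
n=3 → 3; n=4 → 6; n=5 → 10; n=6 → 15; n=7 → 21; n=8 → 28; n=9 → 36.
Total orbitals: 3 + 6 + 10 + 15 + 21 + 28 + 36 = 119.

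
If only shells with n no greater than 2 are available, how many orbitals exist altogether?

5

Total orbitals = 1² + 2² = 5.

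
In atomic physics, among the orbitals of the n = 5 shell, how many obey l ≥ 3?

16

With n = 5 the allowed l are 0, 1, …, 4.
Contributions: l=3 → 7; l=4 → 9.
Total orbitals: 7 + 9 = 16.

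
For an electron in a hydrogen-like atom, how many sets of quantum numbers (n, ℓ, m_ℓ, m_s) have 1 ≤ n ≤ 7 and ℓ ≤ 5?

254

Per-shell orbital counts meeting the constraint:
n=1 → 1; n=2 → 4; n=3 → 9; n=4 → 16; n=5 → 25; n=6 → 36; n=7 → 36.
Orbitals: 1 + 4 + 9 + 16 + 25 + 36 + 36 = 127. Including both spin states (m_s = ±1/2) gives 2 × 127 = 254 states.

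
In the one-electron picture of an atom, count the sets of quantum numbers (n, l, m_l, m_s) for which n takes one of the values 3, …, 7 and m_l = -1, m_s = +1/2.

20

Work shell by shell — for each n, count the (l, m_l) pairs that satisfy m_l = -1:
n=3 → 2; n=4 → 3; n=5 → 4; n=6 → 5; n=7 → 6.
Orbitals: 2 + 3 + 4 + 5 + 6 = 20. With m_s fixed to +1/2 there is one state per orbital, so 20 states.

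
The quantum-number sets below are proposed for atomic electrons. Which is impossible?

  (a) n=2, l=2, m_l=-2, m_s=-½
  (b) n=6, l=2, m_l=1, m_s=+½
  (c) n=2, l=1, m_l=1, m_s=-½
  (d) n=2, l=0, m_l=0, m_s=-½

(a) has l = 2 ≥ n = 2, violating 0 ≤ l ≤ n−1.
The remaining sets (b), (c), (d) satisfy all four rules.

(a)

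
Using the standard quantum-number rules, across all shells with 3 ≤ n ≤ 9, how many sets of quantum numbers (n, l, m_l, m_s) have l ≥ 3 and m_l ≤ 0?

Per-shell orbital counts meeting the constraint:
n=4 → 4; n=5 → 9; n=6 → 15; n=7 → 22; n=8 → 30; n=9 → 39.
Orbitals: 4 + 9 + 15 + 22 + 30 + 39 = 119. Including both spin states (m_s = ±1/2) gives 2 × 119 = 238 states.

238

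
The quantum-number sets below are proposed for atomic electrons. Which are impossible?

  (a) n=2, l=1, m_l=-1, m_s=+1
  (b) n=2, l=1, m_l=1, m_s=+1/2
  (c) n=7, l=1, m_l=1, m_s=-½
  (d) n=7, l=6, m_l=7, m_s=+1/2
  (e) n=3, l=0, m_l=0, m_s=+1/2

(a) and (d)

(a) has m_s = +1, but an electron's spin must be ±1/2.
(d) has |m_l| = 7 > l = 6, violating −l ≤ m_l ≤ l.
The remaining sets (b), (c), (e) satisfy all four rules.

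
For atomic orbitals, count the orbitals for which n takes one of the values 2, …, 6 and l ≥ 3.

Work shell by shell — for each n, count the (l, m_l) pairs that satisfy l ≥ 3:
n=4 → 7; n=5 → 16; n=6 → 27.
Total orbitals: 7 + 16 + 27 = 50.

50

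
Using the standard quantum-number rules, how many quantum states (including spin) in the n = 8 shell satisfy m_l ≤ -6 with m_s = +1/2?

3

Orbitals with m_l ≤ -6, by l: l=6 → 1; l=7 → 2.
Orbitals: 1 + 2 = 3. With m_s fixed to a single value there is one state per orbital, giving 3 states.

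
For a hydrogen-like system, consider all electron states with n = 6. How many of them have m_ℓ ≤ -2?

20

The n = 6 shell has ℓ = 0 through 5; check each.
The (ℓ, m_ℓ) pairs meeting m_ℓ ≤ -2 give: ℓ=2 → 1; ℓ=3 → 2; ℓ=4 → 3; ℓ=5 → 4.
Orbitals: 1 + 2 + 3 + 4 = 10. Each orbital carries two spin states, so 10 × 2 = 20 states.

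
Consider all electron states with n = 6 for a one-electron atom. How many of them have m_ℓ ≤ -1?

30

Go through ℓ = 0, …, 5 (the values permitted for n = 6).
The (ℓ, m_ℓ) pairs meeting m_ℓ ≤ -1 give: ℓ=1 → 1; ℓ=2 → 2; ℓ=3 → 3; ℓ=4 → 4; ℓ=5 → 5.
Orbitals: 1 + 2 + 3 + 4 + 5 = 15. Each orbital carries two spin states, so 15 × 2 = 30 states.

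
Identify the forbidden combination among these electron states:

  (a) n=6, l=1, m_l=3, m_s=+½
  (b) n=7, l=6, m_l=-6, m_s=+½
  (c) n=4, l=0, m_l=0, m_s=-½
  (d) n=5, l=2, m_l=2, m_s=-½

(a)

(a) has |m_l| = 3 > l = 1, violating −l ≤ m_l ≤ l.
The remaining sets (b), (c), (d) satisfy all four rules.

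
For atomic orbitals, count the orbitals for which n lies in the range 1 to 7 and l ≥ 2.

Per-shell orbital counts meeting the constraint:
n=3 → 5; n=4 → 12; n=5 → 21; n=6 → 32; n=7 → 45.
Total orbitals: 5 + 12 + 21 + 32 + 45 = 115.

115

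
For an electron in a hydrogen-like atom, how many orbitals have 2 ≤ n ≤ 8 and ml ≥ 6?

4

Work shell by shell — for each n, count the (l, ml) pairs that satisfy ml ≥ 6:
n=7 → 1; n=8 → 3.
Total orbitals: 1 + 3 = 4.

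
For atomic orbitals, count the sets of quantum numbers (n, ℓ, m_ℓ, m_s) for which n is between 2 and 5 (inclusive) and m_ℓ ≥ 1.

Go shell by shell, enumerating (ℓ, m_ℓ) with m_ℓ ≥ 1:
n=2 → 1; n=3 → 3; n=4 → 6; n=5 → 10.
Orbitals: 1 + 3 + 6 + 10 = 20. Including both spin states (m_s = ±1/2) gives 2 × 20 = 40 states.

40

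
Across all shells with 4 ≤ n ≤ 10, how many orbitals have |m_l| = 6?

Go shell by shell, enumerating (l, m_l) with |m_l| = 6:
n=7 → 2; n=8 → 4; n=9 → 6; n=10 → 8.
Total orbitals: 2 + 4 + 6 + 8 = 20.

20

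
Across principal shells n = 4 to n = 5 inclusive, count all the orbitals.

Shell n has n² orbitals: 4²=16 + 5²=25 = 41 orbitals.

41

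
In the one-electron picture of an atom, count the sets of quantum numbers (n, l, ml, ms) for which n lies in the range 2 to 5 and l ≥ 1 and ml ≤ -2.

For each n in the range, tally the orbitals obeying l ≥ 1 and ml ≤ -2:
n=3 → 1; n=4 → 3; n=5 → 6.
Orbitals: 1 + 3 + 6 = 10. Including both spin states (ms = ±1/2) gives 2 × 10 = 20 states.

20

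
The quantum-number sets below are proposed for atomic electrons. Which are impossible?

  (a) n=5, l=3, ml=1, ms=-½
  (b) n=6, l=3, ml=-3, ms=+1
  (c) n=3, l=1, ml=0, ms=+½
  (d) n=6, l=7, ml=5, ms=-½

(b) and (d)

(b) has ms = +1, but an electron's spin must be ±1/2.
(d) has l = 7 ≥ n = 6, violating 0 ≤ l ≤ n−1.
The remaining sets (a), (c) satisfy all four rules.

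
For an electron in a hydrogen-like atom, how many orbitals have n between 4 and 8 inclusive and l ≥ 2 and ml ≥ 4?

Count contributing orbitals for each principal shell:
n=5 → 1; n=6 → 3; n=7 → 6; n=8 → 10.
Total orbitals: 1 + 3 + 6 + 10 = 20.

20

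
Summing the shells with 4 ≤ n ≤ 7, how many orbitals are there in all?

126

Shell n has n² orbitals: 4²=16 + 5²=25 + 6²=36 + 7²=49 = 126 orbitals.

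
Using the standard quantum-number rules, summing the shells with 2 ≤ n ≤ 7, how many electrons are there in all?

Shell n has n² orbitals: 2²=4 + 3²=9 + 4²=16 + 5²=25 + 6²=36 + 7²=49 = 139 orbitals.
Two spin states per orbital: 2 × 139 = 278 electrons.

278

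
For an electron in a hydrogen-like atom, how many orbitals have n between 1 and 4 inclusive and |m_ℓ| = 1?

Work shell by shell — for each n, count the (ℓ, m_ℓ) pairs that satisfy |m_ℓ| = 1:
n=2 → 2; n=3 → 4; n=4 → 6.
Total orbitals: 2 + 4 + 6 = 12.

12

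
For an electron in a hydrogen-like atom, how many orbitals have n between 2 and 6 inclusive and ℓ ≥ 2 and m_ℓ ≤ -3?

10

Go shell by shell, enumerating (ℓ, m_ℓ) with ℓ ≥ 2 and m_ℓ ≤ -3:
n=4 → 1; n=5 → 3; n=6 → 6.
Total orbitals: 1 + 3 + 6 = 10.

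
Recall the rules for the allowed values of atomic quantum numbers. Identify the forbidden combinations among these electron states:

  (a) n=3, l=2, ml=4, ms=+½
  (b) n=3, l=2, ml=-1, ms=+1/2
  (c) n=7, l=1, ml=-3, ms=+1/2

(a) and (c)

(a) has |ml| = 4 > l = 2, violating −l ≤ ml ≤ l.
(c) has |ml| = 3 > l = 1, violating −l ≤ ml ≤ l.
The remaining set (b) satisfies all four rules.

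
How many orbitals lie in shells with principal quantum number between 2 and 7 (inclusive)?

139

Shell n has n² orbitals: 2²=4 + 3²=9 + 4²=16 + 5²=25 + 6²=36 + 7²=49 = 139 orbitals.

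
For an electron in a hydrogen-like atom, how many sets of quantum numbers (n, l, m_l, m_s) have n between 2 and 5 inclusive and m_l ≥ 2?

Per-shell orbital counts meeting the constraint:
n=3 → 1; n=4 → 3; n=5 → 6.
Orbitals: 1 + 3 + 6 = 10. Including both spin states (m_s = ±1/2) gives 2 × 10 = 20 states.

20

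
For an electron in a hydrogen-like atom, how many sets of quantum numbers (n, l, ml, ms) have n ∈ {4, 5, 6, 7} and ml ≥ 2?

Treat each shell separately and count matching orbitals:
n=4 → 3; n=5 → 6; n=6 → 10; n=7 → 15.
Orbitals: 3 + 6 + 10 + 15 = 34. Including both spin states (ms = ±1/2) gives 2 × 34 = 68 states.

68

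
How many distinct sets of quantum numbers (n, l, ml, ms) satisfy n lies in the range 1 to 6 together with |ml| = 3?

Treat each shell separately and count matching orbitals:
n=4 → 2; n=5 → 4; n=6 → 6.
Orbitals: 2 + 4 + 6 = 12. Including both spin states (ms = ±1/2) gives 2 × 12 = 24 states.

24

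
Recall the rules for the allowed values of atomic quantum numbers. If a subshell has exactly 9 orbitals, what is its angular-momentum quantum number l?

l = 4

2l+1 = 9 gives l = 4.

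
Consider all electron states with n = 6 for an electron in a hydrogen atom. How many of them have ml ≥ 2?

20

The n = 6 shell has l = 0 through 5; check each.
Per l-value: l=2 → 1; l=3 → 2; l=4 → 3; l=5 → 4.
Orbitals: 1 + 2 + 3 + 4 = 10. Each orbital carries two spin states, so 10 × 2 = 20 states.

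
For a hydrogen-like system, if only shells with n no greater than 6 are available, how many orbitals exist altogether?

Total orbitals = 1² + 2² + 3² + 4² + 5² + 6² = 91.

91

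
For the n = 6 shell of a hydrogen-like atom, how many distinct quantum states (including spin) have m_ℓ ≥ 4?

6

For n = 6, ℓ ranges over 0 … 5.
Orbitals with m_ℓ ≥ 4, by ℓ: ℓ=4 → 1; ℓ=5 → 2.
Orbitals: 1 + 2 = 3. Each orbital carries two spin states, so 3 × 2 = 6 states.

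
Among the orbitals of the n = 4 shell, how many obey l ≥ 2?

The n = 4 shell has l = 0 through 3; check each.
Orbitals with l ≥ 2, by l: l=2 → 5; l=3 → 7.
Total orbitals: 5 + 7 = 12.

12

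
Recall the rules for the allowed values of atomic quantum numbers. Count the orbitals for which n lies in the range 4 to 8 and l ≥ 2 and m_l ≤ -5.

Treat each shell separately and count matching orbitals:
n=6 → 1; n=7 → 3; n=8 → 6.
Total orbitals: 1 + 3 + 6 = 10.

10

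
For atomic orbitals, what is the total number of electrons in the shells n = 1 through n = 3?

Shell n has n² orbitals: 1²=1 + 2²=4 + 3²=9 = 14 orbitals.
Two spin states per orbital: 2 × 14 = 28 electrons.

28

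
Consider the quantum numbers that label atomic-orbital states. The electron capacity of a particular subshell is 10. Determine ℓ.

2(2ℓ+1) = 10 ⇒ 2ℓ+1 = 5 ⇒ ℓ = 2.

ℓ = 2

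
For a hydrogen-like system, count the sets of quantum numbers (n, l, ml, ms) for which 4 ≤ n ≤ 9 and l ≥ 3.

Work shell by shell — for each n, count the (l, ml) pairs that satisfy l ≥ 3:
n=4 → 7; n=5 → 16; n=6 → 27; n=7 → 40; n=8 → 55; n=9 → 72.
Orbitals: 7 + 16 + 27 + 40 + 55 + 72 = 217. Including both spin states (ms = ±1/2) gives 2 × 217 = 434 states.

434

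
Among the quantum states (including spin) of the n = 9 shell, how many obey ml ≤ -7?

Go through l = 0, …, 8 (the values permitted for n = 9).
The (l, ml) pairs meeting ml ≤ -7 give: l=7 → 1; l=8 → 2.
Orbitals: 1 + 2 = 3. Each orbital carries two spin states, so 3 × 2 = 6 states.

6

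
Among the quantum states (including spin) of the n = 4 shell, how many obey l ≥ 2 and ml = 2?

With n = 4 the allowed l are 0, 1, …, 3.
Per l-value: l=2 → 1; l=3 → 1.
Orbitals: 1 + 1 = 2. Each orbital carries two spin states, so 2 × 2 = 4 states.

4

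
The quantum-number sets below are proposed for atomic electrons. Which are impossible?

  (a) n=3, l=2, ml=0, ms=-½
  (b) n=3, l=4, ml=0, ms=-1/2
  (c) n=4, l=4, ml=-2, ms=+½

(b) has l = 4 ≥ n = 3, violating 0 ≤ l ≤ n−1.
(c) has l = 4 ≥ n = 4, violating 0 ≤ l ≤ n−1.
The remaining set (a) satisfies all four rules.

(b) and (c)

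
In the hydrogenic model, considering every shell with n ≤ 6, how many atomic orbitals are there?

91

Total orbitals = 1² + 2² + 3² + 4² + 5² + 6² = 91.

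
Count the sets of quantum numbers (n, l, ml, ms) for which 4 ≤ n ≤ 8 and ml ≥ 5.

20

Treat each shell separately and count matching orbitals:
n=6 → 1; n=7 → 3; n=8 → 6.
Orbitals: 1 + 3 + 6 = 10. Including both spin states (ms = ±1/2) gives 2 × 10 = 20 states.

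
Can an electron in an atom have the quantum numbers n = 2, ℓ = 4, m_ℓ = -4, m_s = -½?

Invalid

The orbital quantum number must satisfy 0 ≤ ℓ ≤ n−1. With n = 2 the allowed ℓ values are 0, 1, so ℓ = 4 is out of range.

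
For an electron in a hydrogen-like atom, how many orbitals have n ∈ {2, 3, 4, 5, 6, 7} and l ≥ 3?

Go shell by shell, enumerating (l, m_l) with l ≥ 3:
n=4 → 7; n=5 → 16; n=6 → 27; n=7 → 40.
Total orbitals: 7 + 16 + 27 + 40 = 90.

90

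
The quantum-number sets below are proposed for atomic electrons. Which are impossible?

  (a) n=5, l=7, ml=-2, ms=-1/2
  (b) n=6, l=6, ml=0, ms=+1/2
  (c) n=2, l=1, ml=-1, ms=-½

(a) and (b)

(a) has l = 7 ≥ n = 5, violating 0 ≤ l ≤ n−1.
(b) has l = 6 ≥ n = 6, violating 0 ≤ l ≤ n−1.
The remaining set (c) satisfies all four rules.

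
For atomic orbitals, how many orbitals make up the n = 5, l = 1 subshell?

A subshell has 2l+1 orbitals; with l = 1, that's 3.

3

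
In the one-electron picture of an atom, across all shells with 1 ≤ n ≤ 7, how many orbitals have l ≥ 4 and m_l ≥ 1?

28

Treat each shell separately and count matching orbitals:
n=5 → 4; n=6 → 9; n=7 → 15.
Total orbitals: 4 + 9 + 15 = 28.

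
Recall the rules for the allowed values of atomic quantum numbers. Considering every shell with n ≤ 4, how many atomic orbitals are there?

30

Total orbitals = 1² + 2² + 3² + 4² = 30.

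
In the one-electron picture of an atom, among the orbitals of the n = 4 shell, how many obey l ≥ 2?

The (l, m_l) pairs meeting l ≥ 2 give: l=2 → 5; l=3 → 7.
Total orbitals: 5 + 7 = 12.

12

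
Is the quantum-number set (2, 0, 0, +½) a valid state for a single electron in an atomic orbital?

Allowed

n = 2 is a positive integer. l = 0 satisfies 0 ≤ l ≤ n−1 = 1. m_l = 0 lies in the range −l … +l (here 0). m_s = +1/2 is one of ±1/2.
All four constraints are satisfied.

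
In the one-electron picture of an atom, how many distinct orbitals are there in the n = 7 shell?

The n = 7 shell contains n² = 7² = 49 orbitals.

49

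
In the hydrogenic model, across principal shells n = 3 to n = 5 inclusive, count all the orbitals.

50

Shell n has n² orbitals: 3²=9 + 4²=16 + 5²=25 = 50 orbitals.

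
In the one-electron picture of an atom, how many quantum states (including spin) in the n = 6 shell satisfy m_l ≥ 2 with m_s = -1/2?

10

With n = 6 the allowed l are 0, 1, …, 5.
Per l-value: l=2 → 1; l=3 → 2; l=4 → 3; l=5 → 4.
Orbitals: 1 + 2 + 3 + 4 = 10. With m_s fixed to a single value there is one state per orbital, giving 10 states.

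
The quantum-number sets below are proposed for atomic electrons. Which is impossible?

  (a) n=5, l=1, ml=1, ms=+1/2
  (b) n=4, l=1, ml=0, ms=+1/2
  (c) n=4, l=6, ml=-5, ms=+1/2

(c) has l = 6 ≥ n = 4, violating 0 ≤ l ≤ n−1.
The remaining sets (a), (b) satisfy all four rules.

(c)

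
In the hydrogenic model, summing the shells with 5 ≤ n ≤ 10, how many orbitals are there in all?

355

Shell n has n² orbitals: 5²=25 + 6²=36 + 7²=49 + 8²=64 + 9²=81 + 10²=100 = 355 orbitals.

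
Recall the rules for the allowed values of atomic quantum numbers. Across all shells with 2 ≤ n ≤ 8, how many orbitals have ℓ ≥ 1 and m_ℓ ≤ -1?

Per-shell orbital counts meeting the constraint:
n=2 → 1; n=3 → 3; n=4 → 6; n=5 → 10; n=6 → 15; n=7 → 21; n=8 → 28.
Total orbitals: 1 + 3 + 6 + 10 + 15 + 21 + 28 = 84.

84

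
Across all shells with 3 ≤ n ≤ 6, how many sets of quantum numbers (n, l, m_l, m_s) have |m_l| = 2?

40

Per-shell orbital counts meeting the constraint:
n=3 → 2; n=4 → 4; n=5 → 6; n=6 → 8.
Orbitals: 2 + 4 + 6 + 8 = 20. Including both spin states (m_s = ±1/2) gives 2 × 20 = 40 states.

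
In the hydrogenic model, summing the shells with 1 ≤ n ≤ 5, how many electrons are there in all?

110

Shell n has n² orbitals: 1²=1 + 2²=4 + 3²=9 + 4²=16 + 5²=25 = 55 orbitals.
Two spin states per orbital: 2 × 55 = 110 electrons.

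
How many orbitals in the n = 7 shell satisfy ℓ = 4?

The n = 7 shell has ℓ = 0 through 6; check each.
The (ℓ, m_ℓ) pairs meeting ℓ = 4 give: ℓ=4 → 9.
Total orbitals: 9.

9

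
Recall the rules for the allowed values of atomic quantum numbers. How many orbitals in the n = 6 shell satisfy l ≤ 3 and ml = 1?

For n = 6, l ranges over 0 … 5.
Orbitals with l ≤ 3 and ml = 1, by l: l=1 → 1; l=2 → 1; l=3 → 1.
Total orbitals: 1 + 1 + 1 = 3.

3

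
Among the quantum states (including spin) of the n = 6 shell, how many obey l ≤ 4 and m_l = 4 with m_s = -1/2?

1

For n = 6, l ranges over 0 … 5.
Orbitals with l ≤ 4 and m_l = 4, by l: l=4 → 1.
Orbitals: 1. With m_s fixed to a single value there is one state per orbital, giving 1 state.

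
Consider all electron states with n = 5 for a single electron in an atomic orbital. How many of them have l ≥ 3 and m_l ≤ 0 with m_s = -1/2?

9

Per l-value: l=3 → 4; l=4 → 5.
Orbitals: 4 + 5 = 9. With m_s fixed to a single value there is one state per orbital, giving 9 states.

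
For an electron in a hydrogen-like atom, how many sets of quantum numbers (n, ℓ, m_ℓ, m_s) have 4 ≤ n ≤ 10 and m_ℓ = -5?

Count contributing orbitals for each principal shell:
n=6 → 1; n=7 → 2; n=8 → 3; n=9 → 4; n=10 → 5.
Orbitals: 1 + 2 + 3 + 4 + 5 = 15. Including both spin states (m_s = ±1/2) gives 2 × 15 = 30 states.

30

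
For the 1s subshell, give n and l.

n = 1, l = 0

The leading integer gives n = 1; the letter 's' means l = 0.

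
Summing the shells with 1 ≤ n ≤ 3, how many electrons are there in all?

Shell n has n² orbitals: 1²=1 + 2²=4 + 3²=9 = 14 orbitals.
Two spin states per orbital: 2 × 14 = 28 electrons.

28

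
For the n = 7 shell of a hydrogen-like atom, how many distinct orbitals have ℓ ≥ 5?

Go through ℓ = 0, …, 6 (the values permitted for n = 7).
Per ℓ-value: ℓ=5 → 11; ℓ=6 → 13.
Total orbitals: 11 + 13 = 24.

24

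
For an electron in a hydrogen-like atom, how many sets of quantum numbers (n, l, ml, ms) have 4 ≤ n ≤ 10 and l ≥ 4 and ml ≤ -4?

Go shell by shell, enumerating (l, ml) with l ≥ 4 and ml ≤ -4:
n=5 → 1; n=6 → 3; n=7 → 6; n=8 → 10; n=9 → 15; n=10 → 21.
Orbitals: 1 + 3 + 6 + 10 + 15 + 21 = 56. Including both spin states (ms = ±1/2) gives 2 × 56 = 112 states.

112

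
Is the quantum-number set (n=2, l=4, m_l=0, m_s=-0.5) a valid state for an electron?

The orbital quantum number must satisfy 0 ≤ l ≤ n−1. With n = 2 the allowed l values are 0, 1, so l = 4 is out of range.

Invalid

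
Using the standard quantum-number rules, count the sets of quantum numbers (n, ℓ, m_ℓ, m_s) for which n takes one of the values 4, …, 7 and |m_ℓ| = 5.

Work shell by shell — for each n, count the (ℓ, m_ℓ) pairs that satisfy |m_ℓ| = 5:
n=6 → 2; n=7 → 4.
Orbitals: 2 + 4 = 6. Including both spin states (m_s = ±1/2) gives 2 × 6 = 12 states.

12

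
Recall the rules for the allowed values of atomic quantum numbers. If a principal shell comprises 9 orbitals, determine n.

n = 3

n² = 9 ⇒ n = 3.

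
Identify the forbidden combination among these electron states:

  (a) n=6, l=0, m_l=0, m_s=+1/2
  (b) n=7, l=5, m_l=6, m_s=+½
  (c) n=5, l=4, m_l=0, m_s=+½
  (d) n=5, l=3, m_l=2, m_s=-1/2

(b)

(b) has |m_l| = 6 > l = 5, violating −l ≤ m_l ≤ l.
The remaining sets (a), (c), (d) satisfy all four rules.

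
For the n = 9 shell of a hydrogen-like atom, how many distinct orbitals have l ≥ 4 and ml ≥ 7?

The n = 9 shell has l = 0 through 8; check each.
The (l, ml) pairs meeting l ≥ 4 and ml ≥ 7 give: l=7 → 1; l=8 → 2.
Total orbitals: 1 + 2 = 3.

3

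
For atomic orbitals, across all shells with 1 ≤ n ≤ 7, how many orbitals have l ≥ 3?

Count contributing orbitals for each principal shell:
n=4 → 7; n=5 → 16; n=6 → 27; n=7 → 40.
Total orbitals: 7 + 16 + 27 + 40 = 90.

90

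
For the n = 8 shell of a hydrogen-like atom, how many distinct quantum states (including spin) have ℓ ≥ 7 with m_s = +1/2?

The n = 8 shell has ℓ = 0 through 7; check each.
Per ℓ-value: ℓ=7 → 15.
Orbitals: 15. With m_s fixed to a single value there is one state per orbital, giving 15 states.

15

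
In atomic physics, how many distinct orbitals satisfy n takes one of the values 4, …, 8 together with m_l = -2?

Work shell by shell — for each n, count the (l, m_l) pairs that satisfy m_l = -2:
n=4 → 2; n=5 → 3; n=6 → 4; n=7 → 5; n=8 → 6.
Total orbitals: 2 + 3 + 4 + 5 + 6 = 20.

20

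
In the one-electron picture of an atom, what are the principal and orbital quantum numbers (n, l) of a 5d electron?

The leading integer gives n = 5; the letter 'd' means l = 2.

n = 5, l = 2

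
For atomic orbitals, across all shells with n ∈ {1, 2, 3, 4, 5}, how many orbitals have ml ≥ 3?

4

Count contributing orbitals for each principal shell:
n=4 → 1; n=5 → 3.
Total orbitals: 1 + 3 = 4.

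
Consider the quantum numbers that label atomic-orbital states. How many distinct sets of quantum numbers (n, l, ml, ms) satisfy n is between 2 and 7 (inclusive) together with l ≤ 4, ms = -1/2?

Go shell by shell, enumerating (l, ml) with l ≤ 4:
n=2 → 4; n=3 → 9; n=4 → 16; n=5 → 25; n=6 → 25; n=7 → 25.
Orbitals: 4 + 9 + 16 + 25 + 25 + 25 = 104. With ms fixed to -1/2 there is one state per orbital, so 104 states.

104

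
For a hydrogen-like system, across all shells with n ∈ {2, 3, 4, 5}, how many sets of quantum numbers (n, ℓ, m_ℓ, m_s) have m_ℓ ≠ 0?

80

Work shell by shell — for each n, count the (ℓ, m_ℓ) pairs that satisfy m_ℓ ≠ 0:
n=2 → 2; n=3 → 6; n=4 → 12; n=5 → 20.
Orbitals: 2 + 6 + 12 + 20 = 40. Including both spin states (m_s = ±1/2) gives 2 × 40 = 80 states.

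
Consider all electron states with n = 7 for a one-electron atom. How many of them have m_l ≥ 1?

The (l, m_l) pairs meeting m_l ≥ 1 give: l=1 → 1; l=2 → 2; l=3 → 3; l=4 → 4; l=5 → 5; l=6 → 6.
Orbitals: 1 + 2 + 3 + 4 + 5 + 6 = 21. Each orbital carries two spin states, so 21 × 2 = 42 states.

42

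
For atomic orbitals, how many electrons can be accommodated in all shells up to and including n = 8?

Total orbitals = 1² + 2² + 3² + 4² + 5² + 6² + 7² + 8² = 204. Doubling for spin gives 408 electrons.

408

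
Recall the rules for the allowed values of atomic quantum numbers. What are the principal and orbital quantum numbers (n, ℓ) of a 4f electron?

The leading integer gives n = 4; the letter 'f' means ℓ = 3.

n = 4, ℓ = 3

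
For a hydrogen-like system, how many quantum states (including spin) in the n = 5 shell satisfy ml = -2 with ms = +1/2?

Go through l = 0, …, 4 (the values permitted for n = 5).
The (l, ml) pairs meeting ml = -2 give: l=2 → 1; l=3 → 1; l=4 → 1.
Orbitals: 1 + 1 + 1 = 3. With ms fixed to a single value there is one state per orbital, giving 3 states.

3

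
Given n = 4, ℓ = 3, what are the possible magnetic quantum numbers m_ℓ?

-3, -2, -1, 0, 1, 2, 3

m_ℓ takes every integer from −ℓ to +ℓ. With ℓ = 3 that gives the 7 values -3, -2, -1, 0, 1, 2, 3.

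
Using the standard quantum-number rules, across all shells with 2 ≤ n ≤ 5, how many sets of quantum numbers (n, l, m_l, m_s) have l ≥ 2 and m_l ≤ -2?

Go shell by shell, enumerating (l, m_l) with l ≥ 2 and m_l ≤ -2:
n=3 → 1; n=4 → 3; n=5 → 6.
Orbitals: 1 + 3 + 6 = 10. Including both spin states (m_s = ±1/2) gives 2 × 10 = 20 states.

20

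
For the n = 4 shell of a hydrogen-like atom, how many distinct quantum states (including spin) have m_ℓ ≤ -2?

6

The n = 4 shell has ℓ = 0 through 3; check each.
Orbitals with m_ℓ ≤ -2, by ℓ: ℓ=2 → 1; ℓ=3 → 2.
Orbitals: 1 + 2 = 3. Each orbital carries two spin states, so 3 × 2 = 6 states.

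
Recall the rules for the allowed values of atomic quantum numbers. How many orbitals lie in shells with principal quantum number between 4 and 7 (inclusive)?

Shell n has n² orbitals: 4²=16 + 5²=25 + 6²=36 + 7²=49 = 126 orbitals.

126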